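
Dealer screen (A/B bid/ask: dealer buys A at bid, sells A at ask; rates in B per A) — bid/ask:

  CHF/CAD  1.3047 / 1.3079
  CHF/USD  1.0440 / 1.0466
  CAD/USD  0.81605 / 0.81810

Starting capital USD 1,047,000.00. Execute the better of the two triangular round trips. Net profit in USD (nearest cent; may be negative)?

Best loop USD → CHF → CAD → USD:
USD 1,047,000.00 ÷ 1.0466 (buy CHF at ask) = CHF 1,000,382.19
CHF 1,000,382.19 × 1.3047 (sell CHF at bid) = CAD 1,305,198.64
CAD 1,305,198.64 × 0.81605 (sell CAD at bid) = USD 1,065,107.35

Net profit: USD 18,107.35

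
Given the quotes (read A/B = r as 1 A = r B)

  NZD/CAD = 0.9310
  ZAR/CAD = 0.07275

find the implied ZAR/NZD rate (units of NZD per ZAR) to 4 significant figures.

ZAR/NZD = 0.07814

1 ZAR × 0.07275 = 0.07275 CAD
0.07275 CAD ÷ 0.9310 = 0.0781418 NZD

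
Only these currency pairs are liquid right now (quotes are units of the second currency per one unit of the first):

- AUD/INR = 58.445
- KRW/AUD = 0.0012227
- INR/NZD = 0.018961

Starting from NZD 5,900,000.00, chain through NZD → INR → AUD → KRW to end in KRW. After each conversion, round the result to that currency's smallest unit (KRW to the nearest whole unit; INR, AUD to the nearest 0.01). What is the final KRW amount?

NZD 5,900,000.00 ÷ 0.018961 = INR 311,165,022.94
INR 311,165,022.94 ÷ 58.445 = AUD 5,324,065.75
AUD 5,324,065.75 ÷ 0.0012227 = KRW 4,354,351,640

KRW 4,354,351,640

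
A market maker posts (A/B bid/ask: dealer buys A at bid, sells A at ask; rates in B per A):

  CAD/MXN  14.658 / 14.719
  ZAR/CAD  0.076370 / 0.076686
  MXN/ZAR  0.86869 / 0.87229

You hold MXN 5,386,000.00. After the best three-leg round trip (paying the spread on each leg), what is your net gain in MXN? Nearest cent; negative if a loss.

Best loop MXN → CAD → ZAR → MXN:
MXN 5,386,000.00 ÷ 14.719 (buy CAD at ask) = CAD 365,921.60
CAD 365,921.60 ÷ 0.076686 (buy ZAR at ask) = ZAR 4,771,687.11
ZAR 4,771,687.11 ÷ 0.87229 (buy MXN at ask) = MXN 5,470,299.00

Net profit: MXN 84,299.00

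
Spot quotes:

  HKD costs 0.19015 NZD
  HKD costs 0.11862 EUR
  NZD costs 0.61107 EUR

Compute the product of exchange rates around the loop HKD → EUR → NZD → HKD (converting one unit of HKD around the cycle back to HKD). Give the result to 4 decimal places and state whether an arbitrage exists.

Around HKD → EUR → NZD → HKD: 1 × 0.11862 ÷ 0.61107 ÷ 0.19015 = 1.020870
Product > 1; profitable direction is HKD → EUR → NZD → HKD.

1.0209 (arbitrage exists)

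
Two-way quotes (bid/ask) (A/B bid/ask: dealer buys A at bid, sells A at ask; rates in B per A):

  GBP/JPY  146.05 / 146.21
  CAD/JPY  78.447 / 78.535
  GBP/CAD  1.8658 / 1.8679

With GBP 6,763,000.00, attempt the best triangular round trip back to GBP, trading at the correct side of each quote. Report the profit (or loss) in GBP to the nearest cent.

Best loop GBP → CAD → JPY → GBP:
GBP 6,763,000.00 × 1.8658 (sell GBP at bid) = CAD 12,618,405.40
CAD 12,618,405.40 × 78.447 (sell CAD at bid) = JPY 989,876,048
JPY 989,876,048 ÷ 146.21 (buy GBP at ask) = GBP 6,770,234.93

Net profit: GBP 7,234.93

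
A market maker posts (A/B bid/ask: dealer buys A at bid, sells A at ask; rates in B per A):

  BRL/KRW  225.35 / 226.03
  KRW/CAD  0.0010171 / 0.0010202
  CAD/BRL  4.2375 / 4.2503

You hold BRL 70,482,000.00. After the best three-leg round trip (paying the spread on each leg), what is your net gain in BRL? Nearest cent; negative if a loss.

Net profit: BRL 1,430,970.73

Best loop BRL → CAD → KRW → BRL:
BRL 70,482,000.00 ÷ 4.2503 (buy CAD at ask) = CAD 16,582,829.45
CAD 16,582,829.45 ÷ 0.0010202 (buy KRW at ask) = KRW 16,254,488,774
KRW 16,254,488,774 ÷ 226.03 (buy BRL at ask) = BRL 71,912,970.73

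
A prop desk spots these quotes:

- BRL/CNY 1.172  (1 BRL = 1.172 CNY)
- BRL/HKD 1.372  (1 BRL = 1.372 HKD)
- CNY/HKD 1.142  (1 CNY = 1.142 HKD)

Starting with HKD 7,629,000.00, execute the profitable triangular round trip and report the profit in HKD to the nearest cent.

Profitable loop is HKD → CNY → BRL → HKD:
HKD 7,629,000.00 ÷ 1.142 = CNY 6,680,385.29
CNY 6,680,385.29 ÷ 1.172 = BRL 5,699,987.45
BRL 5,699,987.45 × 1.372 = HKD 7,820,382.78
Profit = HKD 7,820,382.78 − HKD 7,629,000.00

Profit: HKD 191,382.78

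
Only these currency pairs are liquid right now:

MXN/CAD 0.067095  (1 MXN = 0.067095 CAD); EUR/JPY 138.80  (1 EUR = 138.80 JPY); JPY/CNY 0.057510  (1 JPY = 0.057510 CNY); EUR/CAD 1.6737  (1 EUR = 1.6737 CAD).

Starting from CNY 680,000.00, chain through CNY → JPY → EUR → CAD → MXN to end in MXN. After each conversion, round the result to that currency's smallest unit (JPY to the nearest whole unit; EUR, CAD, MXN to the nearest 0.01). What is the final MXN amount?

MXN 2,125,022.58

CNY 680,000.00 ÷ 0.057510 = JPY 11,824,031
JPY 11,824,031 ÷ 138.80 = EUR 85,187.54
EUR 85,187.54 × 1.6737 = CAD 142,578.39
CAD 142,578.39 ÷ 0.067095 = MXN 2,125,022.58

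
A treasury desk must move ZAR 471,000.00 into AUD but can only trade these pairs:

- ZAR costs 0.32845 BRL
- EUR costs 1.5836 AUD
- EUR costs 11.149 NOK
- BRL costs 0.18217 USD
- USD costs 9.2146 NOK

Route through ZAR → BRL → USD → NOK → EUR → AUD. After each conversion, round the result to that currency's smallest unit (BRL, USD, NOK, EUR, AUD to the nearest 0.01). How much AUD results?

AUD 36,885.27

ZAR 471,000.00 × 0.32845 = BRL 154,699.95
BRL 154,699.95 × 0.18217 = USD 28,181.69
USD 28,181.69 × 9.2146 = NOK 259,683.00
NOK 259,683.00 ÷ 11.149 = EUR 23,292.04
EUR 23,292.04 × 1.5836 = AUD 36,885.27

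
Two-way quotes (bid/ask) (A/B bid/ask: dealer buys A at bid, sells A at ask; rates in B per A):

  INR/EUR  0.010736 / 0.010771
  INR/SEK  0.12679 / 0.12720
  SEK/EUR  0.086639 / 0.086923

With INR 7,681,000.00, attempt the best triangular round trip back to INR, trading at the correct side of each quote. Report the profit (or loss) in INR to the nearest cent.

Best loop INR → SEK → EUR → INR:
INR 7,681,000.00 × 0.12679 (sell INR at bid) = SEK 973,873.99
SEK 973,873.99 × 0.086639 (sell SEK at bid) = EUR 84,375.47
EUR 84,375.47 ÷ 0.010771 (buy INR at ask) = INR 7,833,578.00

Net profit: INR 152,578.00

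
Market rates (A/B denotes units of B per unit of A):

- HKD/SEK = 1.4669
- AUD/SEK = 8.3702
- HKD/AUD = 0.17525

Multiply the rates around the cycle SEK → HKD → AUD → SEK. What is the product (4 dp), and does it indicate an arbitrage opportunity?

Around SEK → HKD → AUD → SEK: 1 ÷ 1.4669 × 0.17525 × 8.3702 = 0.999985
Product ≈ 1 (deviation 0.002%, within rounding noise).

1.0000 (no arbitrage)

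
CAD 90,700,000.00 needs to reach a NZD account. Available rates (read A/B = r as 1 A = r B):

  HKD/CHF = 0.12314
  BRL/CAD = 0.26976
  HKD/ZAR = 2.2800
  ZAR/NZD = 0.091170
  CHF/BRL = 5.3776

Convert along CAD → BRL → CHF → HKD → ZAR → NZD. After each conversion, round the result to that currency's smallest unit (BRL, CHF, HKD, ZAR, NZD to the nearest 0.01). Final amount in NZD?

CAD 90,700,000.00 ÷ 0.26976 = BRL 336,224,792.41
BRL 336,224,792.41 ÷ 5.3776 = CHF 62,523,205.97
CHF 62,523,205.97 ÷ 0.12314 = HKD 507,740,831.33
HKD 507,740,831.33 × 2.2800 = ZAR 1,157,649,095.43
ZAR 1,157,649,095.43 × 0.091170 = NZD 105,542,868.03

NZD 105,542,868.03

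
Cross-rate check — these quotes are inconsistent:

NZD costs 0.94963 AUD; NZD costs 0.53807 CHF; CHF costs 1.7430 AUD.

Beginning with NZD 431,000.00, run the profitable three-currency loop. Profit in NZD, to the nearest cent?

Profit: NZD 5,410.84

Profitable loop is NZD → AUD → CHF → NZD:
NZD 431,000.00 × 0.94963 = AUD 409,290.53
AUD 409,290.53 ÷ 1.7430 = CHF 234,819.58
CHF 234,819.58 ÷ 0.53807 = NZD 436,410.84
Profit = NZD 436,410.84 − NZD 431,000.00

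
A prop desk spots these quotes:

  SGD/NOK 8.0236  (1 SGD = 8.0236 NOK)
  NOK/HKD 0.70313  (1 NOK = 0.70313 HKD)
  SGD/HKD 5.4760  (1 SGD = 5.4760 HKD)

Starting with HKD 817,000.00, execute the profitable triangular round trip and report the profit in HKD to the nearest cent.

Profitable loop is HKD → SGD → NOK → HKD:
HKD 817,000.00 ÷ 5.4760 = SGD 149,196.49
SGD 149,196.49 × 8.0236 = NOK 1,197,092.99
NOK 1,197,092.99 × 0.70313 = HKD 841,711.99
Profit = HKD 841,711.99 − HKD 817,000.00

Profit: HKD 24,711.99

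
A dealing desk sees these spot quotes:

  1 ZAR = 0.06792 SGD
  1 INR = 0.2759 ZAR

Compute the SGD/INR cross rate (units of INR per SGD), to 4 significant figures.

SGD/INR = 53.36

1 SGD ÷ 0.06792 = 14.7232 ZAR
14.7232 ZAR ÷ 0.2759 = 53.3643 INR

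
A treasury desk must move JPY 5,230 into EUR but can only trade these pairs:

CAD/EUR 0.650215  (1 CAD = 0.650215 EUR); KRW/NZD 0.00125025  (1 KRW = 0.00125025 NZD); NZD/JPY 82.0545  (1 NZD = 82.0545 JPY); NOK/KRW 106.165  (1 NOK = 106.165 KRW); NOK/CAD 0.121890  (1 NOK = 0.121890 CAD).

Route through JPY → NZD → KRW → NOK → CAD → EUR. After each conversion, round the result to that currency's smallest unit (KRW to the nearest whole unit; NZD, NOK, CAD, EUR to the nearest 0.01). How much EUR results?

EUR 38.06

JPY 5,230 ÷ 82.0545 = NZD 63.74
NZD 63.74 ÷ 0.00125025 = KRW 50,982
KRW 50,982 ÷ 106.165 = NOK 480.21
NOK 480.21 × 0.121890 = CAD 58.53
CAD 58.53 × 0.650215 = EUR 38.06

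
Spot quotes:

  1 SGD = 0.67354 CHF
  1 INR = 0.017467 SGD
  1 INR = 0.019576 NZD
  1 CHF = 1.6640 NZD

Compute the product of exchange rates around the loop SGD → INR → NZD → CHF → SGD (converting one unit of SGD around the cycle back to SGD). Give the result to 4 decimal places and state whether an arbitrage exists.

Around SGD → INR → NZD → CHF → SGD: 1 ÷ 0.017467 × 0.019576 ÷ 1.6640 ÷ 0.67354 = 0.999974
Product ≈ 1 (deviation 0.003%, within rounding noise).

1.0000 (no arbitrage)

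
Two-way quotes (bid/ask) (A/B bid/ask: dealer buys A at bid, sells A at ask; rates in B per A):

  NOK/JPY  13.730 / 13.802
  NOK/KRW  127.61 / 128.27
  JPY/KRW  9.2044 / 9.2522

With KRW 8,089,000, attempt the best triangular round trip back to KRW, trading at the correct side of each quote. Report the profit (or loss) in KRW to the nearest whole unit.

Best loop KRW → JPY → NOK → KRW:
KRW 8,089,000 ÷ 9.2522 (buy JPY at ask) = JPY 874,279
JPY 874,279 ÷ 13.802 (buy NOK at ask) = NOK 63,344.34
NOK 63,344.34 × 127.61 (sell NOK at bid) = KRW 8,083,371

Net result: KRW -5,629 (no profitable arbitrage after spreads)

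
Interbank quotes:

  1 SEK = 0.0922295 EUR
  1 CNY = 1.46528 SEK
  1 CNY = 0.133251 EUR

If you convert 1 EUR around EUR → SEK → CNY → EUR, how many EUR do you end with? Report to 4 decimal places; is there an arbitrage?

0.9860 (arbitrage exists)

Around EUR → SEK → CNY → EUR: 1 ÷ 0.0922295 ÷ 1.46528 × 0.133251 = 0.986007
Product < 1; profitable direction is EUR → CNY → SEK → EUR.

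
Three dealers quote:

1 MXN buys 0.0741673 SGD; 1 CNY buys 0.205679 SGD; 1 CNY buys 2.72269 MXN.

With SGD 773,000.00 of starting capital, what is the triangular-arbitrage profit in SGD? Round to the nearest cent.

Profitable loop is SGD → MXN → CNY → SGD:
SGD 773,000.00 ÷ 0.0741673 = MXN 10,422,382.91
MXN 10,422,382.91 ÷ 2.72269 = CNY 3,827,972.67
CNY 3,827,972.67 × 0.205679 = SGD 787,333.59
Profit = SGD 787,333.59 − SGD 773,000.00

Profit: SGD 14,333.59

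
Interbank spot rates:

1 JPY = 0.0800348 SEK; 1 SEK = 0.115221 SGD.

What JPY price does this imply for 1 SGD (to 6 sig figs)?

1 SGD ÷ 0.115221 = 8.67897 SEK
8.67897 SEK ÷ 0.0800348 = 108.44 JPY

SGD/JPY = 108.440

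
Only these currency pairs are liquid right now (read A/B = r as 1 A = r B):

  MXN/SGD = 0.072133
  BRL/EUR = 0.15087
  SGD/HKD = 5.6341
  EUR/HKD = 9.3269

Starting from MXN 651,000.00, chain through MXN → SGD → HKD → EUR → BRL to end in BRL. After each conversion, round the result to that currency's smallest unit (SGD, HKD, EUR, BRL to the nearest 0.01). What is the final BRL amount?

MXN 651,000.00 × 0.072133 = SGD 46,958.58
SGD 46,958.58 × 5.6341 = HKD 264,569.34
HKD 264,569.34 ÷ 9.3269 = EUR 28,366.27
EUR 28,366.27 ÷ 0.15087 = BRL 188,017.96

BRL 188,017.96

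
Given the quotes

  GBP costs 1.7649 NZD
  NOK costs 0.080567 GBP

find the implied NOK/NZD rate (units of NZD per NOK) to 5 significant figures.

1 NOK × 0.080567 = 0.080567 GBP
0.080567 GBP × 1.7649 = 0.142193 NZD

NOK/NZD = 0.14219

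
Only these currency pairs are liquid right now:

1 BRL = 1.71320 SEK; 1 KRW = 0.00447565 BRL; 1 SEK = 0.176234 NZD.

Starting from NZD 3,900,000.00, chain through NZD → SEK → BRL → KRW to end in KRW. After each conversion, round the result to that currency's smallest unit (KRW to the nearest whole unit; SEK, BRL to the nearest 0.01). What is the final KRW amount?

NZD 3,900,000.00 ÷ 0.176234 = SEK 22,129,668.51
SEK 22,129,668.51 ÷ 1.71320 = BRL 12,917,154.16
BRL 12,917,154.16 ÷ 0.00447565 = KRW 2,886,095,687

KRW 2,886,095,687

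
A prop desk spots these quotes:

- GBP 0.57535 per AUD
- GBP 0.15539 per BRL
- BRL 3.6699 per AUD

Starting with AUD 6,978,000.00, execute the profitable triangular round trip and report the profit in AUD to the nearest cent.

Profitable loop is AUD → GBP → BRL → AUD:
AUD 6,978,000.00 × 0.57535 = GBP 4,014,792.30
GBP 4,014,792.30 ÷ 0.15539 = BRL 25,836,876.89
BRL 25,836,876.89 ÷ 3.6699 = AUD 7,040,212.78
Profit = AUD 7,040,212.78 − AUD 6,978,000.00

Profit: AUD 62,212.78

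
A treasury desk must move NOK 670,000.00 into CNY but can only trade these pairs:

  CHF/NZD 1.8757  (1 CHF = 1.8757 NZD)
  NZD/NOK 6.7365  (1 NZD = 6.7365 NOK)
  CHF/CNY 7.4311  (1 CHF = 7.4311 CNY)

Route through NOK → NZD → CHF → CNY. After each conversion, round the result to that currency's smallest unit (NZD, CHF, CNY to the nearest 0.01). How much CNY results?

NOK 670,000.00 ÷ 6.7365 = NZD 99,458.18
NZD 99,458.18 ÷ 1.8757 = CHF 53,024.57
CHF 53,024.57 × 7.4311 = CNY 394,030.88

CNY 394,030.88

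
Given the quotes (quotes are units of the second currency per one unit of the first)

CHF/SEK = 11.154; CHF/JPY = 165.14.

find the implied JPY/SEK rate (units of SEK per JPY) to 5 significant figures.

JPY/SEK = 0.067543

1 JPY ÷ 165.14 = 0.00605547 CHF
0.00605547 CHF × 11.154 = 0.0675427 SEK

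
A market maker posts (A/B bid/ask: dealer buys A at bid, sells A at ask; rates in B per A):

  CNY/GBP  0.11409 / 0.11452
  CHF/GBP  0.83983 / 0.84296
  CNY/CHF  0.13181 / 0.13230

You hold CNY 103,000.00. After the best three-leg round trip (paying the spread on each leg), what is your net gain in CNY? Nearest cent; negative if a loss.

Best loop CNY → GBP → CHF → CNY:
CNY 103,000.00 × 0.11409 (sell CNY at bid) = GBP 11,751.27
GBP 11,751.27 ÷ 0.84296 (buy CHF at ask) = CHF 13,940.48
CHF 13,940.48 ÷ 0.13230 (buy CNY at ask) = CNY 105,370.25

Net profit: CNY 2,370.25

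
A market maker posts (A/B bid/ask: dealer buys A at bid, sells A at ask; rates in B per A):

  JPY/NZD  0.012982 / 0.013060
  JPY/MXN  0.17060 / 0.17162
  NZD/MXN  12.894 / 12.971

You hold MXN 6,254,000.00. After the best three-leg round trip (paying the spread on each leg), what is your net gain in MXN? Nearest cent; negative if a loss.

Net profit: MXN 44,255.40

Best loop MXN → NZD → JPY → MXN:
MXN 6,254,000.00 ÷ 12.971 (buy NZD at ask) = NZD 482,152.49
NZD 482,152.49 ÷ 0.013060 (buy JPY at ask) = JPY 36,918,261
JPY 36,918,261 × 0.17060 (sell JPY at bid) = MXN 6,298,255.40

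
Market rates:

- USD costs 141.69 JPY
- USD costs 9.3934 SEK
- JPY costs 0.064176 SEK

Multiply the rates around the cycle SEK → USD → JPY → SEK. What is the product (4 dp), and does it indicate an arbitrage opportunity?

0.9680 (arbitrage exists)

Around SEK → USD → JPY → SEK: 1 ÷ 9.3934 × 141.69 × 0.064176 = 0.968030
Product < 1; profitable direction is SEK → JPY → USD → SEK.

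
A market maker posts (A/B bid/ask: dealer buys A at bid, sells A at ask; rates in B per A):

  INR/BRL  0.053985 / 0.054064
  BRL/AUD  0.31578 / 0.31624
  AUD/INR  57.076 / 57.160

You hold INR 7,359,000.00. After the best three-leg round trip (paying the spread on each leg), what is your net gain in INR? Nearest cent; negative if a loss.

Net profit: INR 171,114.97

Best loop INR → AUD → BRL → INR:
INR 7,359,000.00 ÷ 57.160 (buy AUD at ask) = AUD 128,743.88
AUD 128,743.88 ÷ 0.31624 (buy BRL at ask) = BRL 407,108.14
BRL 407,108.14 ÷ 0.054064 (buy INR at ask) = INR 7,530,114.97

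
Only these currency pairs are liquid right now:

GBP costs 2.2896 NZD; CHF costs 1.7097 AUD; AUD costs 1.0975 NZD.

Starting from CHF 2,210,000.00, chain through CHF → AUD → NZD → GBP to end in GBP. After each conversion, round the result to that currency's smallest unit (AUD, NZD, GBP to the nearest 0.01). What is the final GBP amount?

CHF 2,210,000.00 × 1.7097 = AUD 3,778,437.00
AUD 3,778,437.00 × 1.0975 = NZD 4,146,834.61
NZD 4,146,834.61 ÷ 2.2896 = GBP 1,811,161.17

GBP 1,811,161.17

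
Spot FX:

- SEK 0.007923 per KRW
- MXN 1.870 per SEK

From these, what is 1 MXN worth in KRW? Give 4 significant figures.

1 MXN ÷ 1.870 = 0.534759 SEK
0.534759 SEK ÷ 0.007923 = 67.4946 KRW

MXN/KRW = 67.49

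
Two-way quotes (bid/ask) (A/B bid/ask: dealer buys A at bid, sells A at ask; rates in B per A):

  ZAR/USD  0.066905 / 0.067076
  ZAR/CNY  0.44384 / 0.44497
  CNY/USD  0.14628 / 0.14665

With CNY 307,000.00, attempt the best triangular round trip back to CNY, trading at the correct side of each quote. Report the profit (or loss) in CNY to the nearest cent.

Best loop CNY → ZAR → USD → CNY:
CNY 307,000.00 ÷ 0.44497 (buy ZAR at ask) = ZAR 689,934.15
ZAR 689,934.15 × 0.066905 (sell ZAR at bid) = USD 46,160.04
USD 46,160.04 ÷ 0.14665 (buy CNY at ask) = CNY 314,763.34

Net profit: CNY 7,763.34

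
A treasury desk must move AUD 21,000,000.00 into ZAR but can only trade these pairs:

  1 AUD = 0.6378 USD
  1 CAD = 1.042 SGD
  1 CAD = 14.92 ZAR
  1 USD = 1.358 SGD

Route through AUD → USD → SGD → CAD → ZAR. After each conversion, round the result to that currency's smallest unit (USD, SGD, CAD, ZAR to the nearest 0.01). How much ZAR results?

AUD 21,000,000.00 × 0.6378 = USD 13,393,800.00
USD 13,393,800.00 × 1.358 = SGD 18,188,780.40
SGD 18,188,780.40 ÷ 1.042 = CAD 17,455,643.38
CAD 17,455,643.38 × 14.92 = ZAR 260,438,199.23

ZAR 260,438,199.23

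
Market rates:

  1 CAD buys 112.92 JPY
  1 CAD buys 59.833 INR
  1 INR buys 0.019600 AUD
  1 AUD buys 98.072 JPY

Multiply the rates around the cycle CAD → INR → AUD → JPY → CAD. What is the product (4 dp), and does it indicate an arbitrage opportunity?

Around CAD → INR → AUD → JPY → CAD: 1 × 59.833 × 0.019600 × 98.072 ÷ 112.92 = 1.018523
Product > 1; profitable direction is CAD → INR → AUD → JPY → CAD.

1.0185 (arbitrage exists)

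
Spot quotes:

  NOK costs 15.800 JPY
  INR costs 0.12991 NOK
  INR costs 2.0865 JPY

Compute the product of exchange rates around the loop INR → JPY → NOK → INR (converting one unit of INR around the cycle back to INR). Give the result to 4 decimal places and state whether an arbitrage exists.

Around INR → JPY → NOK → INR: 1 × 2.0865 ÷ 15.800 ÷ 0.12991 = 1.016527
Product > 1; profitable direction is INR → JPY → NOK → INR.

1.0165 (arbitrage exists)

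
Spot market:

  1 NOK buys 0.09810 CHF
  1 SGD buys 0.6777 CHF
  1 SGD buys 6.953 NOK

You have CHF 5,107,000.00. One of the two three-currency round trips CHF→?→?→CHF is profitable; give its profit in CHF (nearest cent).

Profit: CHF 33,076.81

Profitable loop is CHF → SGD → NOK → CHF:
CHF 5,107,000.00 ÷ 0.6777 = SGD 7,535,782.79
SGD 7,535,782.79 × 6.953 = NOK 52,396,297.77
NOK 52,396,297.77 × 0.09810 = CHF 5,140,076.81
Profit = CHF 5,140,076.81 − CHF 5,107,000.00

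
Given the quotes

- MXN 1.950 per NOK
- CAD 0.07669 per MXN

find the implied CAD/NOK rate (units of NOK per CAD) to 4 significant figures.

1 CAD ÷ 0.07669 = 13.0395 MXN
13.0395 MXN ÷ 1.950 = 6.68693 NOK

CAD/NOK = 6.687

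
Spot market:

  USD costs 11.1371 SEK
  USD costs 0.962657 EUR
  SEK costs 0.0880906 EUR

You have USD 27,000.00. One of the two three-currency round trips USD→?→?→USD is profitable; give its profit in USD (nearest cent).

Profit: USD 516.54

Profitable loop is USD → SEK → EUR → USD:
USD 27,000.00 × 11.1371 = SEK 300,701.70
SEK 300,701.70 × 0.0880906 = EUR 26,488.99
EUR 26,488.99 ÷ 0.962657 = USD 27,516.54
Profit = USD 27,516.54 − USD 27,000.00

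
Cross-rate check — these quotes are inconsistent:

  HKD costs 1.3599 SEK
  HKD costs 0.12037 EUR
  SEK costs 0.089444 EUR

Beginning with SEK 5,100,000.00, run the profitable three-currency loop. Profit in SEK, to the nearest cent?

Profit: SEK 53,592.82

Profitable loop is SEK → EUR → HKD → SEK:
SEK 5,100,000.00 × 0.089444 = EUR 456,164.40
EUR 456,164.40 ÷ 0.12037 = HKD 3,789,685.14
HKD 3,789,685.14 × 1.3599 = SEK 5,153,592.82
Profit = SEK 5,153,592.82 − SEK 5,100,000.00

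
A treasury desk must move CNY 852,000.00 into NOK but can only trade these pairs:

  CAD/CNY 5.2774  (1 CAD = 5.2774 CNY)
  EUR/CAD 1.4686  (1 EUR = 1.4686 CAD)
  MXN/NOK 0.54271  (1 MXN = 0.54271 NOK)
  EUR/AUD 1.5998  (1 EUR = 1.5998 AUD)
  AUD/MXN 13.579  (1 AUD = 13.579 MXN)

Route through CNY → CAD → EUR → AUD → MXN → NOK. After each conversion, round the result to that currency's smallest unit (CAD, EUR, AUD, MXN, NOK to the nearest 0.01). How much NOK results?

NOK 1,296,036.77

CNY 852,000.00 ÷ 5.2774 = CAD 161,443.13
CAD 161,443.13 ÷ 1.4686 = EUR 109,929.95
EUR 109,929.95 × 1.5998 = AUD 175,865.93
AUD 175,865.93 × 13.579 = MXN 2,388,083.46
MXN 2,388,083.46 × 0.54271 = NOK 1,296,036.77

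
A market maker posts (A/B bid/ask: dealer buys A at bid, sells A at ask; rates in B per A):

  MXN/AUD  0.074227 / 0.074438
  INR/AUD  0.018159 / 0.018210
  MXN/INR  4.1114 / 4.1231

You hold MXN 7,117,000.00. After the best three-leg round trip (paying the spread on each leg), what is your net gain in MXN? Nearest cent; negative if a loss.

Best loop MXN → INR → AUD → MXN:
MXN 7,117,000.00 × 4.1114 (sell MXN at bid) = INR 29,260,833.80
INR 29,260,833.80 × 0.018159 (sell INR at bid) = AUD 531,347.48
AUD 531,347.48 ÷ 0.074438 (buy MXN at ask) = MXN 7,138,121.40

Net profit: MXN 21,121.40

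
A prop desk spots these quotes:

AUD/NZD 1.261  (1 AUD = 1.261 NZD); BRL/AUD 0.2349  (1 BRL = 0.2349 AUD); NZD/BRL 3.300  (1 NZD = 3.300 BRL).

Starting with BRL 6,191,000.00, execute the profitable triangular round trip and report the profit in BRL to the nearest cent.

Profitable loop is BRL → NZD → AUD → BRL:
BRL 6,191,000.00 ÷ 3.300 = NZD 1,876,060.61
NZD 1,876,060.61 ÷ 1.261 = AUD 1,487,756.23
AUD 1,487,756.23 ÷ 0.2349 = BRL 6,333,572.71
Profit = BRL 6,333,572.71 − BRL 6,191,000.00

Profit: BRL 142,572.71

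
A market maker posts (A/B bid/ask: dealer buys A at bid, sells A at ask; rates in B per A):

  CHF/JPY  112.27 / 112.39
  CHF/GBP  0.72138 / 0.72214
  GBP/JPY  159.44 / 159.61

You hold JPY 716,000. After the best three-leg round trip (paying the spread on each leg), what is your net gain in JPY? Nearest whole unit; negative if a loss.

Net profit: JPY 16,735

Best loop JPY → CHF → GBP → JPY:
JPY 716,000 ÷ 112.39 (buy CHF at ask) = CHF 6,370.67
CHF 6,370.67 × 0.72138 (sell CHF at bid) = GBP 4,595.68
GBP 4,595.68 × 159.44 (sell GBP at bid) = JPY 732,735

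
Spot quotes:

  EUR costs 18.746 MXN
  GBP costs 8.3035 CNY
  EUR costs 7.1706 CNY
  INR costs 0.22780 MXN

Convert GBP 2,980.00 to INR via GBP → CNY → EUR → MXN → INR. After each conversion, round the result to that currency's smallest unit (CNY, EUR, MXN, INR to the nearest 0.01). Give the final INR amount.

INR 283,973.09

GBP 2,980.00 × 8.3035 = CNY 24,744.43
CNY 24,744.43 ÷ 7.1706 = EUR 3,450.82
EUR 3,450.82 × 18.746 = MXN 64,689.07
MXN 64,689.07 ÷ 0.22780 = INR 283,973.09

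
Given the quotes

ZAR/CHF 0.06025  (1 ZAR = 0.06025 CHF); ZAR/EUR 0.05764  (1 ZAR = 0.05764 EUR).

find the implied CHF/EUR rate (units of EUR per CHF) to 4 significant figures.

1 CHF ÷ 0.06025 = 16.5975 ZAR
16.5975 ZAR × 0.05764 = 0.95668 EUR

CHF/EUR = 0.9567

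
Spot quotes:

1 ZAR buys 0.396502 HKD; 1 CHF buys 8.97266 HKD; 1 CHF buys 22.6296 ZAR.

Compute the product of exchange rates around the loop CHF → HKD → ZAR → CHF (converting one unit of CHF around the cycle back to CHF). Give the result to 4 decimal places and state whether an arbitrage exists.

1.0000 (no arbitrage)

Around CHF → HKD → ZAR → CHF: 1 × 8.97266 ÷ 0.396502 ÷ 22.6296 = 0.999998
Product ≈ 1 (deviation 0.000%, within rounding noise).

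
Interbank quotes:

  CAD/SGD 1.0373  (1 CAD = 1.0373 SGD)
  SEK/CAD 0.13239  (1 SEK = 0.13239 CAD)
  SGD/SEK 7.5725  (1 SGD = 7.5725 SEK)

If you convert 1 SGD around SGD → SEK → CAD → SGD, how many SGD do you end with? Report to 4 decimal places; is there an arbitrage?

1.0399 (arbitrage exists)

Around SGD → SEK → CAD → SGD: 1 × 7.5725 × 0.13239 × 1.0373 = 1.039917
Product > 1; profitable direction is SGD → SEK → CAD → SGD.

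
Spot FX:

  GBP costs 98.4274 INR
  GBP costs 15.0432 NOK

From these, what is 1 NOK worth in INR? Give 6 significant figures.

NOK/INR = 6.54298

1 NOK ÷ 15.0432 = 0.0664752 GBP
0.0664752 GBP × 98.4274 = 6.54298 INR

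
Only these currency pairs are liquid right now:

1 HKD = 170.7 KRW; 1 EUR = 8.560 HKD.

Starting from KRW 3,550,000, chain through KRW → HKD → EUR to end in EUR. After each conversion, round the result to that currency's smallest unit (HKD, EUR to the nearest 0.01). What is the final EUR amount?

KRW 3,550,000 ÷ 170.7 = HKD 20,796.72
HKD 20,796.72 ÷ 8.560 = EUR 2,429.52

EUR 2,429.52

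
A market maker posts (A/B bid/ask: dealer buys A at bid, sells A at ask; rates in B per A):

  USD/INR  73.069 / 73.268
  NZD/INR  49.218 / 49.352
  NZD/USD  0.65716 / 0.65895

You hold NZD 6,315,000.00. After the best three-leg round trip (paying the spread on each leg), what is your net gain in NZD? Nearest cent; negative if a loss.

Net profit: NZD 122,696.79

Best loop NZD → INR → USD → NZD:
NZD 6,315,000.00 × 49.218 (sell NZD at bid) = INR 310,811,670.00
INR 310,811,670.00 ÷ 73.268 (buy USD at ask) = USD 4,242,120.30
USD 4,242,120.30 ÷ 0.65895 (buy NZD at ask) = NZD 6,437,696.79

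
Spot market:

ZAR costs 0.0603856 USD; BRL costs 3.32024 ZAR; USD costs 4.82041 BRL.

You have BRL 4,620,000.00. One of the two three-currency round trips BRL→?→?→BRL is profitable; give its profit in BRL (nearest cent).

Profit: BRL 160,299.79

Profitable loop is BRL → USD → ZAR → BRL:
BRL 4,620,000.00 ÷ 4.82041 = USD 958,424.70
USD 958,424.70 ÷ 0.0603856 = ZAR 15,871,742.57
ZAR 15,871,742.57 ÷ 3.32024 = BRL 4,780,299.79
Profit = BRL 4,780,299.79 − BRL 4,620,000.00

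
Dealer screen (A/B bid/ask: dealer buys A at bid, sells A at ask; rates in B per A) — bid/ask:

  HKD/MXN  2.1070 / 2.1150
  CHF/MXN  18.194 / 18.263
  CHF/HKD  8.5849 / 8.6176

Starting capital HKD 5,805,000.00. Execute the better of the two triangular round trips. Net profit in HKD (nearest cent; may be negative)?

Best loop HKD → CHF → MXN → HKD:
HKD 5,805,000.00 ÷ 8.6176 (buy CHF at ask) = CHF 673,621.43
CHF 673,621.43 × 18.194 (sell CHF at bid) = MXN 12,255,868.22
MXN 12,255,868.22 ÷ 2.1150 (buy HKD at ask) = HKD 5,794,736.75

Net result: HKD -10,263.25 (no profitable arbitrage after spreads)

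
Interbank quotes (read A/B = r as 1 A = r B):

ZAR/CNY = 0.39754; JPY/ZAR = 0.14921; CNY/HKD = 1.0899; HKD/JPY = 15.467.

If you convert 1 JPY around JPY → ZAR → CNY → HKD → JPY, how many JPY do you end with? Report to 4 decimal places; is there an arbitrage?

0.9999 (no arbitrage)

Around JPY → ZAR → CNY → HKD → JPY: 1 × 0.14921 × 0.39754 × 1.0899 × 15.467 = 0.999934
Product ≈ 1 (deviation 0.007%, within rounding noise).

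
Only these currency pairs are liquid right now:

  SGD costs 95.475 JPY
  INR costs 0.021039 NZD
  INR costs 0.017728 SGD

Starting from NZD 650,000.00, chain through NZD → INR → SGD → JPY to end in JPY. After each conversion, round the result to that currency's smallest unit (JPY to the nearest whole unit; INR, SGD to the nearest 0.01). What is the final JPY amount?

NZD 650,000.00 ÷ 0.021039 = INR 30,895,004.52
INR 30,895,004.52 × 0.017728 = SGD 547,706.64
SGD 547,706.64 × 95.475 = JPY 52,292,291

JPY 52,292,291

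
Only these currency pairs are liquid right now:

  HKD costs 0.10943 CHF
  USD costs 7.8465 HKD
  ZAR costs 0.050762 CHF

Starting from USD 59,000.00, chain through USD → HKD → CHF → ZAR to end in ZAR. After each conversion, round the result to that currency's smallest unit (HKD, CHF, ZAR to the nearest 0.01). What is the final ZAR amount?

USD 59,000.00 × 7.8465 = HKD 462,943.50
HKD 462,943.50 × 0.10943 = CHF 50,659.91
CHF 50,659.91 ÷ 0.050762 = ZAR 997,988.85

ZAR 997,988.85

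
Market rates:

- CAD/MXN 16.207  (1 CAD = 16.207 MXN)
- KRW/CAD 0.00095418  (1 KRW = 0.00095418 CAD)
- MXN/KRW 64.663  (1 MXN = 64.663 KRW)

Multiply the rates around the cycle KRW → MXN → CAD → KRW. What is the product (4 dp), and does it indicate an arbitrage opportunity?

1.0000 (no arbitrage)

Around KRW → MXN → CAD → KRW: 1 ÷ 64.663 ÷ 16.207 ÷ 0.00095418 = 1.000026
Product ≈ 1 (deviation 0.003%, within rounding noise).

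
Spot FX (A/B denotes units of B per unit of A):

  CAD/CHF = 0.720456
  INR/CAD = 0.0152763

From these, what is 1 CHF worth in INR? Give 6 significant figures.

1 CHF ÷ 0.720456 = 1.38801 CAD
1.38801 CAD ÷ 0.0152763 = 90.8603 INR

CHF/INR = 90.8603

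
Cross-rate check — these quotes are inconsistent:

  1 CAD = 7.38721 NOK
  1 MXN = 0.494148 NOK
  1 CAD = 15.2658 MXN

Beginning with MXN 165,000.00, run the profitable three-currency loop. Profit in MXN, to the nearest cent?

Profit: MXN 3,492.32

Profitable loop is MXN → NOK → CAD → MXN:
MXN 165,000.00 × 0.494148 = NOK 81,534.42
NOK 81,534.42 ÷ 7.38721 = CAD 11,037.24
CAD 11,037.24 × 15.2658 = MXN 168,492.32
Profit = MXN 168,492.32 − MXN 165,000.00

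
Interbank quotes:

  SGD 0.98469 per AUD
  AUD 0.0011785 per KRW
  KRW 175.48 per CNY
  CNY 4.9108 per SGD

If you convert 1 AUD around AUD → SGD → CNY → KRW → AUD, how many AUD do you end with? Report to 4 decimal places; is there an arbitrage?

1.0000 (no arbitrage)

Around AUD → SGD → CNY → KRW → AUD: 1 × 0.98469 × 4.9108 × 175.48 × 0.0011785 = 1.000021
Product ≈ 1 (deviation 0.002%, within rounding noise).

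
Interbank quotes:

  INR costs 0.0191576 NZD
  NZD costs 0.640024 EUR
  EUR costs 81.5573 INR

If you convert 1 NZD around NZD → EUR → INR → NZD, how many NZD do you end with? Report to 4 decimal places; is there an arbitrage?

Around NZD → EUR → INR → NZD: 1 × 0.640024 × 81.5573 × 0.0191576 = 1.000000
Product ≈ 1 (deviation 0.000%, within rounding noise).

1.0000 (no arbitrage)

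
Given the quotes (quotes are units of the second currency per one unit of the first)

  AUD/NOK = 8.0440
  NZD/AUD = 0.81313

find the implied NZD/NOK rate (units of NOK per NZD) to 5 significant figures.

1 NZD × 0.81313 = 0.81313 AUD
0.81313 AUD × 8.0440 = 6.54082 NOK

NZD/NOK = 6.5408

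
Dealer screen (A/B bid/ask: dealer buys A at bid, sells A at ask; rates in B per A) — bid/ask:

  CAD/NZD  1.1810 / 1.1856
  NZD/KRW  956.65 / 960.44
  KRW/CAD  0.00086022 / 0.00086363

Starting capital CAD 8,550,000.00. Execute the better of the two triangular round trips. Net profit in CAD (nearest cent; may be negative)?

Net profit: CAD 144,206.78

Best loop CAD → KRW → NZD → CAD:
CAD 8,550,000.00 ÷ 0.00086363 (buy KRW at ask) = KRW 9,900,072,948
KRW 9,900,072,948 ÷ 960.44 (buy NZD at ask) = NZD 10,307,851.56
NZD 10,307,851.56 ÷ 1.1856 (buy CAD at ask) = CAD 8,694,206.78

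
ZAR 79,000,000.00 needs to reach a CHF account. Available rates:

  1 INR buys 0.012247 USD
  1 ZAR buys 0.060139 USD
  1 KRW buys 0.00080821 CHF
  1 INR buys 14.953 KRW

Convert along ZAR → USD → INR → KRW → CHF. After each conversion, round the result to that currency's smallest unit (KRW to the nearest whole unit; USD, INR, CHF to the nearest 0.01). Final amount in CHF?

CHF 4,688,199.98

ZAR 79,000,000.00 × 0.060139 = USD 4,750,981.00
USD 4,750,981.00 ÷ 0.012247 = INR 387,930,186.98
INR 387,930,186.98 × 14.953 = KRW 5,800,720,086
KRW 5,800,720,086 × 0.00080821 = CHF 4,688,199.98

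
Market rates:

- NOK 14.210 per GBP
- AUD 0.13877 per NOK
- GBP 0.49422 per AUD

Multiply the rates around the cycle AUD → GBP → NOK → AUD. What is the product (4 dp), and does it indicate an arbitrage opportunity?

0.9746 (arbitrage exists)

Around AUD → GBP → NOK → AUD: 1 × 0.49422 × 14.210 × 0.13877 = 0.974563
Product < 1; profitable direction is AUD → NOK → GBP → AUD.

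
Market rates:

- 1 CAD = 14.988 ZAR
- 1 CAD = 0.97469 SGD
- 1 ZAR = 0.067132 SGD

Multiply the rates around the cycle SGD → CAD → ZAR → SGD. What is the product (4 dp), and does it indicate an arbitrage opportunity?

Around SGD → CAD → ZAR → SGD: 1 ÷ 0.97469 × 14.988 × 0.067132 = 1.032302
Product > 1; profitable direction is SGD → CAD → ZAR → SGD.

1.0323 (arbitrage exists)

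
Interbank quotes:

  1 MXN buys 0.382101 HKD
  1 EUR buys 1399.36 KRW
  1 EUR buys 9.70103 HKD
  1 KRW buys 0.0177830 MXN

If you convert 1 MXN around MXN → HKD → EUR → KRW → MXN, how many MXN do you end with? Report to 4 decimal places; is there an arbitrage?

Around MXN → HKD → EUR → KRW → MXN: 1 × 0.382101 ÷ 9.70103 × 1399.36 × 0.0177830 = 0.980155
Product < 1; profitable direction is MXN → KRW → EUR → HKD → MXN.

0.9802 (arbitrage exists)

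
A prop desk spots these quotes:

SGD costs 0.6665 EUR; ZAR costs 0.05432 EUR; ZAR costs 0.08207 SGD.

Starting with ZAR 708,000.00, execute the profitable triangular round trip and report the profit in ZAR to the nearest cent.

Profitable loop is ZAR → SGD → EUR → ZAR:
ZAR 708,000.00 × 0.08207 = SGD 58,105.56
SGD 58,105.56 × 0.6665 = EUR 38,727.36
EUR 38,727.36 ÷ 0.05432 = ZAR 712,948.38
Profit = ZAR 712,948.38 − ZAR 708,000.00

Profit: ZAR 4,948.38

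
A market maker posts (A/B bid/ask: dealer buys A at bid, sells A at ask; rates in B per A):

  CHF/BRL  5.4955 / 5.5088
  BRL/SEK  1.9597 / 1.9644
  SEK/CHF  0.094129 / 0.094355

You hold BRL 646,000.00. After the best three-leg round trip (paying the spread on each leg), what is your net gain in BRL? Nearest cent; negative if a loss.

Net profit: BRL 8,866.49

Best loop BRL → SEK → CHF → BRL:
BRL 646,000.00 × 1.9597 (sell BRL at bid) = SEK 1,265,966.20
SEK 1,265,966.20 × 0.094129 (sell SEK at bid) = CHF 119,164.13
CHF 119,164.13 × 5.4955 (sell CHF at bid) = BRL 654,866.49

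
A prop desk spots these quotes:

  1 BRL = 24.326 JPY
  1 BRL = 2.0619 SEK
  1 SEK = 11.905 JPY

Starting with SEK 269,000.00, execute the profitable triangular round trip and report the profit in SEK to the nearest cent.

Profit: SEK 2,442.96

Profitable loop is SEK → JPY → BRL → SEK:
SEK 269,000.00 × 11.905 = JPY 3,202,445
JPY 3,202,445 ÷ 24.326 = BRL 131,647.00
BRL 131,647.00 × 2.0619 = SEK 271,442.96
Profit = SEK 271,442.96 − SEK 269,000.00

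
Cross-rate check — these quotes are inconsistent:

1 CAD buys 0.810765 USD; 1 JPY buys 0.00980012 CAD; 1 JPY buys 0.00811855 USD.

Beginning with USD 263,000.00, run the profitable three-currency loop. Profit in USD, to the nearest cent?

Profit: USD 5,724.85

Profitable loop is USD → CAD → JPY → USD:
USD 263,000.00 ÷ 0.810765 = CAD 324,384.99
CAD 324,384.99 ÷ 0.00980012 = JPY 33,100,104
JPY 33,100,104 × 0.00811855 = USD 268,724.85
Profit = USD 268,724.85 − USD 263,000.00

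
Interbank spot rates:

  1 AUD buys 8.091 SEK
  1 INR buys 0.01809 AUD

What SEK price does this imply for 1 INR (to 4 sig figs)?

INR/SEK = 0.1464

1 INR × 0.01809 = 0.01809 AUD
0.01809 AUD × 8.091 = 0.146366 SEK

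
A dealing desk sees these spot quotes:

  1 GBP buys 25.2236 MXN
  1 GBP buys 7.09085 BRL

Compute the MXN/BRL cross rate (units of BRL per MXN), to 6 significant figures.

MXN/BRL = 0.281120

1 MXN ÷ 25.2236 = 0.0396454 GBP
0.0396454 GBP × 7.09085 = 0.28112 BRL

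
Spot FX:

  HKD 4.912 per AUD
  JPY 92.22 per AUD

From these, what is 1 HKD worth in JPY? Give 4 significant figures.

HKD/JPY = 18.77

1 HKD ÷ 4.912 = 0.203583 AUD
0.203583 AUD × 92.22 = 18.7744 JPY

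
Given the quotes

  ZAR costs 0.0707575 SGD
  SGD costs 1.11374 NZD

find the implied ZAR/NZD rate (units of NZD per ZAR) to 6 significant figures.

1 ZAR × 0.0707575 = 0.0707575 SGD
0.0707575 SGD × 1.11374 = 0.0788055 NZD

ZAR/NZD = 0.0788055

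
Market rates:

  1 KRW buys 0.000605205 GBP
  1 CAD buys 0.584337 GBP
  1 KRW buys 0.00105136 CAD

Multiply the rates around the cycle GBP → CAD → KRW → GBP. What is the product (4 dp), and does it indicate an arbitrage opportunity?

Around GBP → CAD → KRW → GBP: 1 ÷ 0.584337 ÷ 0.00105136 × 0.000605205 = 0.985117
Product < 1; profitable direction is GBP → KRW → CAD → GBP.

0.9851 (arbitrage exists)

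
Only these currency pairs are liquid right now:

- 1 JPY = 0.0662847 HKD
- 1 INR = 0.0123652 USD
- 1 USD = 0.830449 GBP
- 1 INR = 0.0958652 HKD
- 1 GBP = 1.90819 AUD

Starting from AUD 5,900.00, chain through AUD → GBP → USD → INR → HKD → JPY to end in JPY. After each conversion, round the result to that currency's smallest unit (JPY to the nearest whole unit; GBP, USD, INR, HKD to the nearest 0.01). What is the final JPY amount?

JPY 435,476

AUD 5,900.00 ÷ 1.90819 = GBP 3,091.94
GBP 3,091.94 ÷ 0.830449 = USD 3,723.21
USD 3,723.21 ÷ 0.0123652 = INR 301,103.90
INR 301,103.90 × 0.0958652 = HKD 28,865.39
HKD 28,865.39 ÷ 0.0662847 = JPY 435,476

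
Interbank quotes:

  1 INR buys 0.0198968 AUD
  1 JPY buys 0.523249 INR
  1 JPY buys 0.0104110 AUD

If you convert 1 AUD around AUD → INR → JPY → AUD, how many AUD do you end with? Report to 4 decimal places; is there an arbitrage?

1.0000 (no arbitrage)

Around AUD → INR → JPY → AUD: 1 ÷ 0.0198968 ÷ 0.523249 × 0.0104110 = 1.000002
Product ≈ 1 (deviation 0.000%, within rounding noise).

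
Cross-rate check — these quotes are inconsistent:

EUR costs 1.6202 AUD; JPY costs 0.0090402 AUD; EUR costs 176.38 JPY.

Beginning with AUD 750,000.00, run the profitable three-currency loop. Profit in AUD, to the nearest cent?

Profitable loop is AUD → JPY → EUR → AUD:
AUD 750,000.00 ÷ 0.0090402 = JPY 82,962,766
JPY 82,962,766 ÷ 176.38 = EUR 470,363.80
EUR 470,363.80 × 1.6202 = AUD 762,083.42
Profit = AUD 762,083.42 − AUD 750,000.00

Profit: AUD 12,083.42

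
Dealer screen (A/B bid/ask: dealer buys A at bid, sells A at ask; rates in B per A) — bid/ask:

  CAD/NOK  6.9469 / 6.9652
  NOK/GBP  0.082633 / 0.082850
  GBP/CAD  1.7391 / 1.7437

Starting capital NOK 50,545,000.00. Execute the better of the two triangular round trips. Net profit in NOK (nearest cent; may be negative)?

Net result: NOK -84,991.03 (no profitable arbitrage after spreads)

Best loop NOK → GBP → CAD → NOK:
NOK 50,545,000.00 × 0.082633 (sell NOK at bid) = GBP 4,176,684.98
GBP 4,176,684.98 × 1.7391 (sell GBP at bid) = CAD 7,263,672.86
CAD 7,263,672.86 × 6.9469 (sell CAD at bid) = NOK 50,460,008.97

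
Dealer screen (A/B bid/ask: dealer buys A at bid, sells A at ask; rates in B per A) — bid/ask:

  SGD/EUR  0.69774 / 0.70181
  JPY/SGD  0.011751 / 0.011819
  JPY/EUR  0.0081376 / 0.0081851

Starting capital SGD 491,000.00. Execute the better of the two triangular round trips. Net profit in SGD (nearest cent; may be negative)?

Net profit: SGD 842.38

Best loop SGD → EUR → JPY → SGD:
SGD 491,000.00 × 0.69774 (sell SGD at bid) = EUR 342,590.34
EUR 342,590.34 ÷ 0.0081851 (buy JPY at ask) = JPY 41,855,364
JPY 41,855,364 × 0.011751 (sell JPY at bid) = SGD 491,842.38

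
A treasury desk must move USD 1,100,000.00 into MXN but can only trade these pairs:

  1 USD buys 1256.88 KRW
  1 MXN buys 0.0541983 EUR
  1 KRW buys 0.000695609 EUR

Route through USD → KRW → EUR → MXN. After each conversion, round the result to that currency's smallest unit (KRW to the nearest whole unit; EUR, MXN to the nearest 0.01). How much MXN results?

USD 1,100,000.00 × 1256.88 = KRW 1,382,568,000
KRW 1,382,568,000 × 0.000695609 = EUR 961,726.74
EUR 961,726.74 ÷ 0.0541983 = MXN 17,744,592.36

MXN 17,744,592.36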